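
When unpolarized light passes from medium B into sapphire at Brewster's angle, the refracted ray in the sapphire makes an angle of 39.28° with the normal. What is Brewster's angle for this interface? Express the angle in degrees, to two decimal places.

θ_B ≈ 50.72°

At Brewster's angle the reflected and refracted rays are perpendicular, so θ_B + θ_t = 90°.
θ_B = 90° − 39.28° = 50.72°.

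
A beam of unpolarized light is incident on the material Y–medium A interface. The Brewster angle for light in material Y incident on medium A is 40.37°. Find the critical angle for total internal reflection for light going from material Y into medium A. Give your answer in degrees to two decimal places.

From Brewster, n₂/n₁ = tan θ_B = tan 40.37° = 0.8502.
Then sin θ_c = n₂/n₁ = 0.8502, so θ_c = arcsin 0.8502 = 58.23°.

θ_c ≈ 58.23°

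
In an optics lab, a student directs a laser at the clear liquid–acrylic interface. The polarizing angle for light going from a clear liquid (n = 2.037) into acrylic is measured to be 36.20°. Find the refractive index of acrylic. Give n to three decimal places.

n ≈ 1.491

Brewster's law: tan θ_B = n₂/n₁ (light incident in a clear liquid, refracted into acrylic).
n₂ = n₁ tan θ_B = 2.037 × tan 36.20° = 1.491.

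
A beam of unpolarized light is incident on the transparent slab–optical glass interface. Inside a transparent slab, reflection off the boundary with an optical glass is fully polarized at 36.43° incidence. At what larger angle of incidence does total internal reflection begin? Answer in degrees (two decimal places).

θ_c ≈ 47.57°

tan θ_B = n₂/n₁ = tan 36.43° = 0.7381.
Total internal reflection: sin θ_c = n₂/n₁ = 0.7381.
θ_c = arcsin(0.7381) = 47.57°.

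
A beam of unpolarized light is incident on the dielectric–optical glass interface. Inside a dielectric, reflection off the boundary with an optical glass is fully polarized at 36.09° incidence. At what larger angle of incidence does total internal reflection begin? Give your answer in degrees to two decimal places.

n₂/n₁ = tan 36.09° = 0.7289; the critical angle satisfies sin θ_c = n₂/n₁.
θ_c = arcsin(0.7289) = 46.80°.

θ_c ≈ 46.80°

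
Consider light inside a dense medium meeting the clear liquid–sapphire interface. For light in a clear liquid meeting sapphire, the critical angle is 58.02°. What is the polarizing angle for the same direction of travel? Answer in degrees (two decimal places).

θ_B ≈ 40.31°

At the critical angle sin θ_c = n₂/n₁, giving n₂/n₁ = sin 58.02° = 0.8482.
Then tan θ_B = n₂/n₁ = 0.8482, so θ_B = arctan 0.8482 = 40.31°.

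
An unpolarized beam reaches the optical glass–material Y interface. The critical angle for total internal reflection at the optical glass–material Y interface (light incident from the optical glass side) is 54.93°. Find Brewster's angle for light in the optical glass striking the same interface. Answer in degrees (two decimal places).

θ_B ≈ 39.30°

At the critical angle sin θ_c = n₂/n₁, giving n₂/n₁ = sin 54.93° = 0.8185.
Then tan θ_B = n₂/n₁ = 0.8185, so θ_B = arctan 0.8185 = 39.30°.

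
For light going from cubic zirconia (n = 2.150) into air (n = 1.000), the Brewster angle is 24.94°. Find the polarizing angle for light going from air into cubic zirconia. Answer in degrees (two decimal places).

θ_B' ≈ 65.06°

The two Brewster angles are complementary: θ_B' = 90° − θ_B = 90° − 24.94° = 65.06°.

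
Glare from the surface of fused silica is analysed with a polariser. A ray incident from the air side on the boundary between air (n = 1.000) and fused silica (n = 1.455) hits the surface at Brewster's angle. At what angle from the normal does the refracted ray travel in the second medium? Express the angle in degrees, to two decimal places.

θ_t ≈ 34.50°

First find Brewster's angle: tan θ_B = 1.455/1.000 = 1.4550, giving θ_B = 55.50°.
Since θ_B + θ_t = 90° at Brewster incidence, θ_t = 90° − 55.50° = 34.50°.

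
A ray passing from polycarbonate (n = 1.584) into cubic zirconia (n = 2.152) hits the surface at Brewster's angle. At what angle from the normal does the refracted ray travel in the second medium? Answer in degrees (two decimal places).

tan θ_B = n₂/n₁ = 2.152/1.584 = 1.3586, so θ_B = 53.64°.
The refracted ray is perpendicular to the reflected ray, so θ_t = 90° − θ_B = 36.36°.

θ_t ≈ 36.36°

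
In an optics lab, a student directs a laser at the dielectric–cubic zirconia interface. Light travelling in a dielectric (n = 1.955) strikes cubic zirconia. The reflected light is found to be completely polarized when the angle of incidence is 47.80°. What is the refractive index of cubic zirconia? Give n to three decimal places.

At Brewster's angle, tan θ_B = n₂/n₁ with n₁ on the incident side (a dielectric) and n₂ on the transmitted side (cubic zirconia).
n₂ = n₁ tan θ_B = 1.955 × tan 47.80° = 2.156.

n ≈ 2.156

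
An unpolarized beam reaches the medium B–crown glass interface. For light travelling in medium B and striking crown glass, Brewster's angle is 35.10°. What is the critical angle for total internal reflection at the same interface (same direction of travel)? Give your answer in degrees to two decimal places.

tan θ_B = n₂/n₁ = tan 35.10° = 0.7028.
Total internal reflection: sin θ_c = n₂/n₁ = 0.7028.
θ_c = arcsin(0.7028) = 44.65°.

θ_c ≈ 44.65°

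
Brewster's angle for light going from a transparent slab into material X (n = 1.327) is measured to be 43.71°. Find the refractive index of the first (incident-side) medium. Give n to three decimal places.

n ≈ 1.388

At Brewster's angle, tan θ_B = n₂/n₁ with n₁ on the incident side (a transparent slab) and n₂ on the transmitted side (material X).
n₁ = n₂ / tan θ_B = 1.327 / tan 43.71° = 1.388.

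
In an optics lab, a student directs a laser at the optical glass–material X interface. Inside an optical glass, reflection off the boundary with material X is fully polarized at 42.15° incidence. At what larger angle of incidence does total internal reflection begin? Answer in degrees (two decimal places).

From Brewster, n₂/n₁ = tan θ_B = tan 42.15° = 0.9052.
Then sin θ_c = n₂/n₁ = 0.9052, so θ_c = arcsin 0.9052 = 64.84°.

θ_c ≈ 64.84°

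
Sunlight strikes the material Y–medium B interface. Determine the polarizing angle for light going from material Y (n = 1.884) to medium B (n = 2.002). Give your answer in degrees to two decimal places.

θ_B ≈ 46.74°

The reflected p-component vanishes when tan θ_B = n₂/n₁.
Here n₂/n₁ = 2.002/1.884 = 1.0626, and Brewster's law gives tan θ_B = n₂/n₁.
θ_B = arctan(1.0626) = 46.74°.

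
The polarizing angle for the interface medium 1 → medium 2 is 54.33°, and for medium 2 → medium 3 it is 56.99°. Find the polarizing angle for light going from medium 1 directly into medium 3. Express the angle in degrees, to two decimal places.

n₂/n₁ = tan 54.33° = 1.3932 and n₃/n₂ = tan 56.99° = 1.5393.
So n₃/n₁ = (n₂/n₁)(n₃/n₂) = 1.3932 × 1.5393 = 2.1445.
θ_B(1→3) = arctan(2.1445) = 65.00°.

θ_B ≈ 65.00°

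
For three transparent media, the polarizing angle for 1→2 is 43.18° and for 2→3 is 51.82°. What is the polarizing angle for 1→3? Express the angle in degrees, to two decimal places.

θ_B ≈ 50.04°

Each Brewster angle gives a ratio: n₂/n₁ = tan 43.18° = 0.9384, n₃/n₂ = tan 51.82° = 1.2717.
So n₃/n₁ = (n₂/n₁)(n₃/n₂) = 0.9384 × 1.2717 = 1.1934.
θ_B(1→3) = arctan(1.1934) = 50.04°.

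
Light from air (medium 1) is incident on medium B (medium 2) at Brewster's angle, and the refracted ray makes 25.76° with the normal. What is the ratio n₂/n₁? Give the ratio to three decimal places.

At Brewster incidence θ_B = 90° − θ_t = 90° − 25.76° = 64.24°.
tan θ_B = n₂/n₁, so n₂/n₁ = tan 64.24° = 2.072.

n₂/n₁ ≈ 2.072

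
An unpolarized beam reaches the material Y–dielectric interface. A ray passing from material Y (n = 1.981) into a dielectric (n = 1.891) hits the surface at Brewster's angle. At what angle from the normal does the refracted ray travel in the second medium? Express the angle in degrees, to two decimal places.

θ_t ≈ 46.33°

First find Brewster's angle: tan θ_B = 1.891/1.981 = 0.9546, giving θ_B = 43.67°.
At Brewster's angle the reflected and refracted rays are perpendicular, so θ_t = 90° − θ_B = 90° − 43.67° = 46.33°.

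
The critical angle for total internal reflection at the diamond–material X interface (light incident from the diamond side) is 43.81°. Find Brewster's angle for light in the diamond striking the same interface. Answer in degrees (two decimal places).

θ_B ≈ 34.69°

n₂/n₁ = sin θ_c = sin 43.81° = 0.6923.
tan θ_B equals the same ratio, so θ_B = arctan(0.6923) = 34.69°.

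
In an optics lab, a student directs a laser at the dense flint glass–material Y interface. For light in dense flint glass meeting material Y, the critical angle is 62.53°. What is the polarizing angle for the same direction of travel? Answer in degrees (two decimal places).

θ_B ≈ 41.58°

At the critical angle sin θ_c = n₂/n₁, giving n₂/n₁ = sin 62.53° = 0.8873.
Then tan θ_B = n₂/n₁ = 0.8873, so θ_B = arctan 0.8873 = 41.58°.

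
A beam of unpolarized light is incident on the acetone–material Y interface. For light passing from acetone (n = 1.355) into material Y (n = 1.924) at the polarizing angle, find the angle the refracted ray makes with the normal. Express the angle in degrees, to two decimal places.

θ_B = arctan(n₂/n₁) = arctan(1.924/1.355) = 54.84°.
At Brewster's angle the reflected and refracted rays are perpendicular, so θ_t = 90° − θ_B = 90° − 54.84° = 35.16°.

θ_t ≈ 35.16°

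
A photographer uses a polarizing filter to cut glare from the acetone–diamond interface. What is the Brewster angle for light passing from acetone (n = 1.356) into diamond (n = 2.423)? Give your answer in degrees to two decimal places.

θ_B ≈ 60.77°

Brewster's condition: tan θ_B = n₂/n₁ = 2.423/1.356 = 1.7869.
So θ_B = arctan 1.7869 = 60.77°.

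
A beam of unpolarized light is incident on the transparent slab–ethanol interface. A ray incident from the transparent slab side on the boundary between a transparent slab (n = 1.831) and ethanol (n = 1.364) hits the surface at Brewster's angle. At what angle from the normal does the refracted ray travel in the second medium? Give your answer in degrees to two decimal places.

θ_t ≈ 53.32°

tan θ_B = n₂/n₁ = 1.364/1.831 = 0.7449, so θ_B = 36.68°.
Since θ_B + θ_t = 90° at Brewster incidence, θ_t = 90° − 36.68° = 53.32°.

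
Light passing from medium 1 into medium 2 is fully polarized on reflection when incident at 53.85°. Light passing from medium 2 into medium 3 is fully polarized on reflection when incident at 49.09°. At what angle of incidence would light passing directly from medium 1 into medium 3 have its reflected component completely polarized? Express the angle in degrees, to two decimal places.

Each Brewster angle gives a ratio: n₂/n₁ = tan 53.85° = 1.3688, n₃/n₂ = tan 49.09° = 1.1540.
n₃/n₁ = 1.5797. Then tan θ_B(1→3) = n₃/n₁, so θ_B(1→3) = arctan(1.5797) = 57.66°.

θ_B ≈ 57.66°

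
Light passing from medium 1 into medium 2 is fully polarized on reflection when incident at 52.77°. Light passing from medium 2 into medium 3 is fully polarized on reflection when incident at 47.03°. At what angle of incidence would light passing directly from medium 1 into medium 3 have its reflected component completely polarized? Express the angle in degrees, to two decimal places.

θ_B ≈ 54.71°

n₂/n₁ = tan 52.77° = 1.3160 and n₃/n₂ = tan 47.03° = 1.0735.
So n₃/n₁ = (n₂/n₁)(n₃/n₂) = 1.3160 × 1.0735 = 1.4127.
θ_B(1→3) = arctan(1.4127) = 54.71°.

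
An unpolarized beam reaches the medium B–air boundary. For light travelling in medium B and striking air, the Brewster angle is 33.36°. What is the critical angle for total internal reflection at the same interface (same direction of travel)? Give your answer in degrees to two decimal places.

θ_c ≈ 41.18°

n₂/n₁ = tan 33.36° = 0.6584; the critical angle satisfies sin θ_c = n₂/n₁.
θ_c = arcsin(0.6584) = 41.18°.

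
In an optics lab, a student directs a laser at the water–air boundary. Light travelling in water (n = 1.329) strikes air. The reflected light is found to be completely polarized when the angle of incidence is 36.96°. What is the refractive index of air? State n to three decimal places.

Full polarization of the reflected beam means tan θ_B = n₂/n₁, where n₁ is the incident medium (water).
n₂ = n₁ tan θ_B = 1.329 × tan 36.96° = 1.000.

n ≈ 1.000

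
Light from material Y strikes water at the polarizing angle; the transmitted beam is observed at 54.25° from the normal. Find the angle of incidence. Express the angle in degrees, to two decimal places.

Since the reflected and refracted rays are at right angles at the polarizing angle, θ_B + θ_t = 90°.
So θ_B = 90° − θ_t = 90° − 54.25° = 35.75°.

θ_B ≈ 35.75°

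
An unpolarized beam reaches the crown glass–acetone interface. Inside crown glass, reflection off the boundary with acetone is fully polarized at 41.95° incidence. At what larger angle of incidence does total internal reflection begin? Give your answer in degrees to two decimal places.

θ_c ≈ 64.00°

From Brewster, n₂/n₁ = tan θ_B = tan 41.95° = 0.8988.
Then sin θ_c = n₂/n₁ = 0.8988, so θ_c = arcsin 0.8988 = 64.00°.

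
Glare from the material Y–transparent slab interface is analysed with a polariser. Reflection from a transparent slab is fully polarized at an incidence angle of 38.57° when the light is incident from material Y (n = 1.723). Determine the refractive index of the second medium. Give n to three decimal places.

n ≈ 1.374

Brewster's law: tan θ_B = n₂/n₁ (light incident in material Y, refracted into a transparent slab).
n₂ = n₁ tan θ_B = 1.723 × tan 38.57° = 1.374.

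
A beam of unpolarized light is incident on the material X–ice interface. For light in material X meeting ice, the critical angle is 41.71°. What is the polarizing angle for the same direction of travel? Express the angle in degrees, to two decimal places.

sin θ_c = n₂/n₁, so n₂/n₁ = sin 41.71° = 0.6654.
Brewster: tan θ_B = n₂/n₁ = 0.6654.
θ_B = arctan(0.6654) = 33.64°.

θ_B ≈ 33.64°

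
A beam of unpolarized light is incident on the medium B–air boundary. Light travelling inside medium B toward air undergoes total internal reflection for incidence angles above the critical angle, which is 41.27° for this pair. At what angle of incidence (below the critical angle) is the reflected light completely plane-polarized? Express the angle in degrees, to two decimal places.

θ_B ≈ 33.41°

n₂/n₁ = sin θ_c = sin 41.27° = 0.6596.
tan θ_B equals the same ratio, so θ_B = arctan(0.6596) = 33.41°.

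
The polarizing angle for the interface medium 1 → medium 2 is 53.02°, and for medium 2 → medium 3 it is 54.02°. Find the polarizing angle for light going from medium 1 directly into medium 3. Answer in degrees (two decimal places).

θ_B ≈ 61.34°

n₂/n₁ = tan 53.02° = 1.3280 and n₃/n₂ = tan 54.02° = 1.3774.
So n₃/n₁ = (n₂/n₁)(n₃/n₂) = 1.3280 × 1.3774 = 1.8292.
θ_B(1→3) = arctan(1.8292) = 61.34°.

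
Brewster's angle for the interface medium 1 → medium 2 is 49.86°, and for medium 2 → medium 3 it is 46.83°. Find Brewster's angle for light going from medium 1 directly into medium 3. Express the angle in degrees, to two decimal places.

tan θ_B(1→2) = n₂/n₁ = tan 49.86° = 1.1859.
tan θ_B(2→3) = n₃/n₂ = tan 46.83° = 1.0660.
So n₃/n₁ = (n₂/n₁)(n₃/n₂) = 1.1859 × 1.0660 = 1.2641.
θ_B(1→3) = arctan(1.2641) = 51.65°.

θ_B ≈ 51.65°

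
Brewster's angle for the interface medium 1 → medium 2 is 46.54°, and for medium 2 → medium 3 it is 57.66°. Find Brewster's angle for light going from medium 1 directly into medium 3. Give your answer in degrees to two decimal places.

θ_B ≈ 59.04°

tan θ_B(1→2) = n₂/n₁ = tan 46.54° = 1.0553.
tan θ_B(2→3) = n₃/n₂ = tan 57.66° = 1.5794.
n₃/n₁ = 1.6667. Then tan θ_B(1→3) = n₃/n₁, so θ_B(1→3) = arctan(1.6667) = 59.04°.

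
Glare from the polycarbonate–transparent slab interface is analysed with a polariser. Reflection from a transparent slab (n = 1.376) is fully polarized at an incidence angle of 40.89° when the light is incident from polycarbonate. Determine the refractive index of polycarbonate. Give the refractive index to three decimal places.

Full polarization of the reflected beam means tan θ_B = n₂/n₁, where n₁ is the incident medium (polycarbonate).
n₁ = n₂ / tan θ_B = 1.376 / tan 40.89° = 1.589.

n ≈ 1.589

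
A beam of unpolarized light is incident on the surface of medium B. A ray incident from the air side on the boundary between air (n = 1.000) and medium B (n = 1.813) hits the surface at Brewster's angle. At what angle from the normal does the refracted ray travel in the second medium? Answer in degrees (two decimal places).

θ_t ≈ 28.88°

tan θ_B = n₂/n₁ = 1.813/1.000 = 1.8130, so θ_B = 61.12°.
At Brewster's angle the reflected and refracted rays are perpendicular, so θ_t = 90° − θ_B = 90° − 61.12° = 28.88°.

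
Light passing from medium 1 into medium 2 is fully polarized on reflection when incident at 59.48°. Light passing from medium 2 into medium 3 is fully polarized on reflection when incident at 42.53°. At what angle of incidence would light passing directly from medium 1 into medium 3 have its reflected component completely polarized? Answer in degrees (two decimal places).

tan θ_B(1→2) = n₂/n₁ = tan 59.48° = 1.6963.
tan θ_B(2→3) = n₃/n₂ = tan 42.53° = 0.9173.
n₃/n₁ = 1.5560. Then tan θ_B(1→3) = n₃/n₁, so θ_B(1→3) = arctan(1.5560) = 57.27°.

θ_B ≈ 57.27°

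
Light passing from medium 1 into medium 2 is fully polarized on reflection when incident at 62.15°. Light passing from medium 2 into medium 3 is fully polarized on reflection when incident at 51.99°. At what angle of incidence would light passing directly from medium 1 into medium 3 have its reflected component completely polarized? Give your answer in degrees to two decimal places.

θ_B ≈ 67.56°

n₂/n₁ = tan 62.15° = 1.8927 and n₃/n₂ = tan 51.99° = 1.2795.
n₃/n₁ = 2.4216. Then tan θ_B(1→3) = n₃/n₁, so θ_B(1→3) = arctan(2.4216) = 67.56°.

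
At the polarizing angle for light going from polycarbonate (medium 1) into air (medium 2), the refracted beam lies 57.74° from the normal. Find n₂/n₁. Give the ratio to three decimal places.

At Brewster incidence θ_B = 90° − θ_t = 90° − 57.74° = 32.26°.
tan θ_B = n₂/n₁, so n₂/n₁ = tan 32.26° = 0.631.

n₂/n₁ ≈ 0.631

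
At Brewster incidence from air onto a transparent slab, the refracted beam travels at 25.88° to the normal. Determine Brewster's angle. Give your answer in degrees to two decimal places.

Since the reflected and refracted rays are at right angles at the polarizing angle, θ_B + θ_t = 90°.
θ_B = 90° − 25.88° = 64.12°.

θ_B ≈ 64.12°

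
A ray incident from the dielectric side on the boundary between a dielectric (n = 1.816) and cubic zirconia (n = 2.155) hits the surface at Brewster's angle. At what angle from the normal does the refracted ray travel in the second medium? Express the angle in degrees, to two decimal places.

θ_B = arctan(n₂/n₁) = arctan(2.155/1.816) = 49.88°.
Since θ_B + θ_t = 90° at Brewster incidence, θ_t = 90° − 49.88° = 40.12°.

θ_t ≈ 40.12°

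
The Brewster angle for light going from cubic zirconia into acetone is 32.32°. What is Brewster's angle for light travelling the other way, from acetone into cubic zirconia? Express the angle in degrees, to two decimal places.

Reversing the direction swaps n₁ and n₂, so tan θ_B' = 1/tan θ_B and θ_B' = 90° − θ_B.
Hence θ_B' = 90° − 32.32° = 57.68°.

θ_B' ≈ 57.68°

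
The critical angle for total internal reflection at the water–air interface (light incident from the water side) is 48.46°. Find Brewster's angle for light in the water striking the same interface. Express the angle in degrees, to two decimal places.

θ_B ≈ 36.81°

At the critical angle sin θ_c = n₂/n₁, giving n₂/n₁ = sin 48.46° = 0.7485.
Then tan θ_B = n₂/n₁ = 0.7485, so θ_B = arctan 0.7485 = 36.81°.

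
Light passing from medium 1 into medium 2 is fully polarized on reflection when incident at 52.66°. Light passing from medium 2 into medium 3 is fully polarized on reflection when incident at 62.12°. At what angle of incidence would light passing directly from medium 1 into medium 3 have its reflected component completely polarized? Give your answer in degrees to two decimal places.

θ_B ≈ 68.02°

tan θ_B(1→2) = n₂/n₁ = tan 52.66° = 1.3108.
tan θ_B(2→3) = n₃/n₂ = tan 62.12° = 1.8903.
Multiplying, n₃/n₁ = 1.3108 × 1.8903 = 2.4777, and θ_B(1→3) = arctan 2.4777 = 68.02°.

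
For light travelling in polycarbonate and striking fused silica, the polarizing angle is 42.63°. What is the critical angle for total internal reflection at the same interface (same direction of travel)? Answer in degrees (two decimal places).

From Brewster, n₂/n₁ = tan θ_B = tan 42.63° = 0.9205.
Then sin θ_c = n₂/n₁ = 0.9205, so θ_c = arcsin 0.9205 = 67.00°.

θ_c ≈ 67.00°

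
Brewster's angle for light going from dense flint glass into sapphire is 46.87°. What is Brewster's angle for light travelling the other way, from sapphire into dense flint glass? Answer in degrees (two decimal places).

θ_B' ≈ 43.13°

The two Brewster angles are complementary: θ_B' = 90° − θ_B = 90° − 46.87° = 43.13°.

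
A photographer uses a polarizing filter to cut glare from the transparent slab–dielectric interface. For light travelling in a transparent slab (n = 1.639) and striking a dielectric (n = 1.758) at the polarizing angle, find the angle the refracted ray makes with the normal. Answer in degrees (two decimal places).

θ_t ≈ 42.99°

θ_B = arctan(n₂/n₁) = arctan(1.758/1.639) = 47.01°.
At Brewster's angle the reflected and refracted rays are perpendicular, so θ_t = 90° − θ_B = 90° − 47.01° = 42.99°.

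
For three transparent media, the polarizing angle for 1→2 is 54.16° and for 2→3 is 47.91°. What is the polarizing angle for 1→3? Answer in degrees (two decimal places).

θ_B ≈ 56.88°

Each Brewster angle gives a ratio: n₂/n₁ = tan 54.16° = 1.3845, n₃/n₂ = tan 47.91° = 1.1071.
n₃/n₁ = 1.5328. Then tan θ_B(1→3) = n₃/n₁, so θ_B(1→3) = arctan(1.5328) = 56.88°.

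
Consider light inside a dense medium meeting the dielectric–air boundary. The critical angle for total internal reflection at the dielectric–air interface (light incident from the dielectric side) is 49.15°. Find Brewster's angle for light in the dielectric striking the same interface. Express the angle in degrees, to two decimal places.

θ_B ≈ 37.10°

n₂/n₁ = sin θ_c = sin 49.15° = 0.7564.
tan θ_B equals the same ratio, so θ_B = arctan(0.7564) = 37.10°.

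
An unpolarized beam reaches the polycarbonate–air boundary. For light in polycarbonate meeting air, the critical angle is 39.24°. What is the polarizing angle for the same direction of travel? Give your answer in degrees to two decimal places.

n₂/n₁ = sin θ_c = sin 39.24° = 0.6326.
tan θ_B equals the same ratio, so θ_B = arctan(0.6326) = 32.32°.

θ_B ≈ 32.32°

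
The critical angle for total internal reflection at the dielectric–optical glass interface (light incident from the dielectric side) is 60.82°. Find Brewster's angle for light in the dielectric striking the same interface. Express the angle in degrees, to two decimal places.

θ_B ≈ 41.12°

sin θ_c = n₂/n₁, so n₂/n₁ = sin 60.82° = 0.8731.
Brewster: tan θ_B = n₂/n₁ = 0.8731.
θ_B = arctan(0.8731) = 41.12°.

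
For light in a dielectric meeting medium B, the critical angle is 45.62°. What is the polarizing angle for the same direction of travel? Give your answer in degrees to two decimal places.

θ_B ≈ 35.55°

sin θ_c = n₂/n₁, so n₂/n₁ = sin 45.62° = 0.7147.
Brewster: tan θ_B = n₂/n₁ = 0.7147.
θ_B = arctan(0.7147) = 35.55°.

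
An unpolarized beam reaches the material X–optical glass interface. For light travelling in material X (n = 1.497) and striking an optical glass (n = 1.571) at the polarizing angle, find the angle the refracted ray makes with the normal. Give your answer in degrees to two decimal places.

θ_B = arctan(n₂/n₁) = arctan(1.571/1.497) = 46.38°.
Since θ_B + θ_t = 90° at Brewster incidence, θ_t = 90° − 46.38° = 43.62°.

θ_t ≈ 43.62°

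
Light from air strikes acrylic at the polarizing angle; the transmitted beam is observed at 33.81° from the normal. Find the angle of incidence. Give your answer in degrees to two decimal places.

θ_B ≈ 56.19°

Since the reflected and refracted rays are at right angles at the polarizing angle, θ_B + θ_t = 90°.
θ_B = 90° − 33.81° = 56.19°.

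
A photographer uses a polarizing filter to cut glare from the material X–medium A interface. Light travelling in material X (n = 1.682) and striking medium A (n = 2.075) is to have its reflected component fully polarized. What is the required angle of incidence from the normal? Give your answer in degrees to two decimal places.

θ_B ≈ 50.97°

Brewster's condition: tan θ_B = n₂/n₁ = 2.075/1.682 = 1.2337. Taking the arctangent, θ_B = 50.97°.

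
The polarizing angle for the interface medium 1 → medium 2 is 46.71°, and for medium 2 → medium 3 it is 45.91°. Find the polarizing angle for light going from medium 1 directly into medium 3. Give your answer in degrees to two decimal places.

tan θ_B(1→2) = n₂/n₁ = tan 46.71° = 1.0615.
tan θ_B(2→3) = n₃/n₂ = tan 45.91° = 1.0323.
Multiplying, n₃/n₁ = 1.0615 × 1.0323 = 1.0958, and θ_B(1→3) = arctan 1.0958 = 47.62°.

θ_B ≈ 47.62°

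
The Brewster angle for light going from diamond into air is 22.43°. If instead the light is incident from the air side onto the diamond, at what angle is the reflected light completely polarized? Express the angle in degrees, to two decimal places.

θ_B' ≈ 67.57°

The two Brewster angles are complementary: θ_B' = 90° − θ_B = 90° − 22.43° = 67.57°.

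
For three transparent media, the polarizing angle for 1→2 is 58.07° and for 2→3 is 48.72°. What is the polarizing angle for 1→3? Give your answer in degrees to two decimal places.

θ_B ≈ 61.32°

tan θ_B(1→2) = n₂/n₁ = tan 58.07° = 1.6047.
tan θ_B(2→3) = n₃/n₂ = tan 48.72° = 1.1391.
Multiplying, n₃/n₁ = 1.6047 × 1.1391 = 1.8279, and θ_B(1→3) = arctan 1.8279 = 61.32°.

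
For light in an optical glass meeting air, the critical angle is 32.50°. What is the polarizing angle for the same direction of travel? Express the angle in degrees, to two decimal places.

n₂/n₁ = sin θ_c = sin 32.50° = 0.5373.
tan θ_B equals the same ratio, so θ_B = arctan(0.5373) = 28.25°.

θ_B ≈ 28.25°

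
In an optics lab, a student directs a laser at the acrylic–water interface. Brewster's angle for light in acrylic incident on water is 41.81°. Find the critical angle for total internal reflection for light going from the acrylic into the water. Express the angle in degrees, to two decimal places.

From Brewster, n₂/n₁ = tan θ_B = tan 41.81° = 0.8944.
Then sin θ_c = n₂/n₁ = 0.8944, so θ_c = arcsin 0.8944 = 63.43°.

θ_c ≈ 63.43°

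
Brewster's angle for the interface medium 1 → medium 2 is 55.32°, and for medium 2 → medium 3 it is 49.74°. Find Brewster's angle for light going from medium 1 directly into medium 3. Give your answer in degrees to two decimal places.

θ_B ≈ 59.63°

n₂/n₁ = tan 55.32° = 1.4453 and n₃/n₂ = tan 49.74° = 1.1808.
Multiplying, n₃/n₁ = 1.4453 × 1.1808 = 1.7066, and θ_B(1→3) = arctan 1.7066 = 59.63°.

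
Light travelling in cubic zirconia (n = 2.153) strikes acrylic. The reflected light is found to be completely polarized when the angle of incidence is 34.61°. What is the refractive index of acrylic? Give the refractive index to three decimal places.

At Brewster's angle, tan θ_B = n₂/n₁ with n₁ on the incident side (cubic zirconia) and n₂ on the transmitted side (acrylic).
n₂ = n₁ tan θ_B = 2.153 × tan 34.61° = 1.486.

n ≈ 1.486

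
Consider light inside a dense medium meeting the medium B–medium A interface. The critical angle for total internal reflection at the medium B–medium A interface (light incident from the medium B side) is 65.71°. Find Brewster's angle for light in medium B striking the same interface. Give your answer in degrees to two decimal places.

At the critical angle sin θ_c = n₂/n₁, giving n₂/n₁ = sin 65.71° = 0.9115.
Then tan θ_B = n₂/n₁ = 0.9115, so θ_B = arctan 0.9115 = 42.35°.

θ_B ≈ 42.35°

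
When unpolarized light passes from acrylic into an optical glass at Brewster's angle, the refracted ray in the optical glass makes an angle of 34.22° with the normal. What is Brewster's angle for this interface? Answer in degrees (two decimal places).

At Brewster's angle the reflected and refracted rays are perpendicular, so θ_B + θ_t = 90°.
θ_B = 90° − 34.22° = 55.78°.

θ_B ≈ 55.78°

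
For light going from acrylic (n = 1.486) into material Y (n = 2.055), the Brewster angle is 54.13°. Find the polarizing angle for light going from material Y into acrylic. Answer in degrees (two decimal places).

The two Brewster angles are complementary: θ_B' = 90° − θ_B = 90° − 54.13° = 35.87°.

θ_B' ≈ 35.87°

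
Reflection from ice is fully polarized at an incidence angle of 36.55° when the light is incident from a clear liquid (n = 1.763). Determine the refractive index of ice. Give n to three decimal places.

Full polarization of the reflected beam means tan θ_B = n₂/n₁, where n₁ is the incident medium (a clear liquid).
n₂ = n₁ tan θ_B = 1.763 × tan 36.55° = 1.307.

n ≈ 1.307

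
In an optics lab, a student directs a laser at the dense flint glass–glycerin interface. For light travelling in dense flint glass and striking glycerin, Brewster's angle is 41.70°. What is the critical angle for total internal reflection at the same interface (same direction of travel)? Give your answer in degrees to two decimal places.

θ_c ≈ 63.00°

From Brewster, n₂/n₁ = tan θ_B = tan 41.70° = 0.8910.
Then sin θ_c = n₂/n₁ = 0.8910, so θ_c = arcsin 0.8910 = 63.00°.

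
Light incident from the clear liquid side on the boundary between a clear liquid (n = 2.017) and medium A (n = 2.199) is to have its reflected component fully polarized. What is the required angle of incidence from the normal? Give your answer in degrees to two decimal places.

At Brewster's angle the reflected and refracted rays are perpendicular, which with Snell's law gives tan θ_B = n₂/n₁.
tan θ_B = n₂/n₁ = 2.199/2.017 = 1.0902. Taking the arctangent, θ_B = 47.47°.

θ_B ≈ 47.47°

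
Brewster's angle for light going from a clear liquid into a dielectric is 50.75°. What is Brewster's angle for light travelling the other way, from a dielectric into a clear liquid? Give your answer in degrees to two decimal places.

θ_B' ≈ 39.25°

tan θ_B' = n₁/n₂ = 1/tan θ_B, so θ_B' = 90° − θ_B.
θ_B' = 90° − 50.75° = 39.25°.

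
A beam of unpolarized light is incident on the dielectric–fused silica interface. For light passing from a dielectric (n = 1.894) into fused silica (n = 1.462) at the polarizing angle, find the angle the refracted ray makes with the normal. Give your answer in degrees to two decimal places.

tan θ_B = n₂/n₁ = 1.462/1.894 = 0.7719, so θ_B = 37.66°.
The refracted ray is perpendicular to the reflected ray, so θ_t = 90° − θ_B = 52.34°.

θ_t ≈ 52.34°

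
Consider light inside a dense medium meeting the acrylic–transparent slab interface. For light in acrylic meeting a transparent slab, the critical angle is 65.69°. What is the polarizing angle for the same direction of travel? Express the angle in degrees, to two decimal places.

θ_B ≈ 42.34°

n₂/n₁ = sin θ_c = sin 65.69° = 0.9113.
tan θ_B equals the same ratio, so θ_B = arctan(0.9113) = 42.34°.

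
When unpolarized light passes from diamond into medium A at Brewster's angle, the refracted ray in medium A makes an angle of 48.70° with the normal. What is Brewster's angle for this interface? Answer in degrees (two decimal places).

θ_B ≈ 41.30°

Since the reflected and refracted rays are at right angles at the polarizing angle, θ_B + θ_t = 90°.
θ_B = 90° − 48.70° = 41.30°.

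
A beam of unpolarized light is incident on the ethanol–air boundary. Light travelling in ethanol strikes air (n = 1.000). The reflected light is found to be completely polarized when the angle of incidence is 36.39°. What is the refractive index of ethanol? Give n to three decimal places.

n ≈ 1.357

At the polarizing angle, tan θ_B = n₂/n₁ with n₁ on the incident side (ethanol) and n₂ on the transmitted side (air).
n₁ = n₂ / tan θ_B = 1.000 / tan 36.39° = 1.357.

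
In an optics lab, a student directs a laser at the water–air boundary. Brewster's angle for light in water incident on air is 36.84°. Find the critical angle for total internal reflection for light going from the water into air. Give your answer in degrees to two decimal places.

tan θ_B = n₂/n₁ = tan 36.84° = 0.7492.
Total internal reflection: sin θ_c = n₂/n₁ = 0.7492.
θ_c = arcsin(0.7492) = 48.52°.

θ_c ≈ 48.52°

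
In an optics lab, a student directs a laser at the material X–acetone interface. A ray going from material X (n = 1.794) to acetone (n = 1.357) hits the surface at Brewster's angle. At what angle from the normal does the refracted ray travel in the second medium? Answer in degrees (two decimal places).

θ_t ≈ 52.90°

θ_B = arctan(n₂/n₁) = arctan(1.357/1.794) = 37.10°.
At Brewster's angle the reflected and refracted rays are perpendicular, so θ_t = 90° − θ_B = 90° − 37.10° = 52.90°.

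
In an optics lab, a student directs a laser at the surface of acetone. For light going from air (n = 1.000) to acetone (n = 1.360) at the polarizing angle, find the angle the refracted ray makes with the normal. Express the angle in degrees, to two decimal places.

θ_t ≈ 36.33°

First find Brewster's angle: tan θ_B = 1.360/1.000 = 1.3600, giving θ_B = 53.67°.
The refracted ray is perpendicular to the reflected ray, so θ_t = 90° − θ_B = 36.33°.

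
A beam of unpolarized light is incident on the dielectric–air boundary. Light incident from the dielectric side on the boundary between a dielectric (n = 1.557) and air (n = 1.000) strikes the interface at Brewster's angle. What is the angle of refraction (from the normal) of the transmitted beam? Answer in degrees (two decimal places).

θ_t ≈ 57.29°

tan θ_B = n₂/n₁ = 1.000/1.557 = 0.6423, so θ_B = 32.71°.
The refracted ray is perpendicular to the reflected ray, so θ_t = 90° − θ_B = 57.29°.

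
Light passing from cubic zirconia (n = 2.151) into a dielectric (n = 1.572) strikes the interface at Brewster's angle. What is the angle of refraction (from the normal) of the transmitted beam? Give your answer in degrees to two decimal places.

θ_B = arctan(n₂/n₁) = arctan(1.572/2.151) = 36.16°.
At Brewster's angle the reflected and refracted rays are perpendicular, so θ_t = 90° − θ_B = 90° − 36.16° = 53.84°.

θ_t ≈ 53.84°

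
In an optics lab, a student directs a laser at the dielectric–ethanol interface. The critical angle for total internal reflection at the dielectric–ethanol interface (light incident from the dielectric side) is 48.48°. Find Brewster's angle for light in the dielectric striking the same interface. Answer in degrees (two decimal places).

θ_B ≈ 36.82°

n₂/n₁ = sin θ_c = sin 48.48° = 0.7487.
tan θ_B equals the same ratio, so θ_B = arctan(0.7487) = 36.82°.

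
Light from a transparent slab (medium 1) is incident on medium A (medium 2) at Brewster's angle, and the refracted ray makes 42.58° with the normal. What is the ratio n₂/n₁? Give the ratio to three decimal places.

n₂/n₁ ≈ 1.088

At Brewster incidence θ_B = 90° − θ_t = 90° − 42.58° = 47.42°.
Then n₂/n₁ = tan θ_B = tan 47.42° = 1.088.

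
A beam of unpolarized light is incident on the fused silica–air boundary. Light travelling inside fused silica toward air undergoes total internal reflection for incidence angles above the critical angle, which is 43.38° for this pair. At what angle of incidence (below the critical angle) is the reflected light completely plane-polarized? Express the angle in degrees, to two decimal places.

sin θ_c = n₂/n₁, so n₂/n₁ = sin 43.38° = 0.6868.
Brewster: tan θ_B = n₂/n₁ = 0.6868.
θ_B = arctan(0.6868) = 34.48°.

θ_B ≈ 34.48°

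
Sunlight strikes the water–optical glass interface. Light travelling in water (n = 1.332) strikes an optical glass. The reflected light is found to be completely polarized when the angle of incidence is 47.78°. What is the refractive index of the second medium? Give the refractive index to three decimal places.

n ≈ 1.468

At Brewster's angle, tan θ_B = n₂/n₁ with n₁ on the incident side (water) and n₂ on the transmitted side (an optical glass).
n₂ = n₁ tan θ_B = 1.332 × tan 47.78° = 1.468.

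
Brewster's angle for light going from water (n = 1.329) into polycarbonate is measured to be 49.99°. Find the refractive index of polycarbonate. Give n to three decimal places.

n ≈ 1.583

Brewster's law: tan θ_B = n₂/n₁ (light incident in water, refracted into polycarbonate).
n₂ = n₁ tan θ_B = 1.329 × tan 49.99° = 1.583.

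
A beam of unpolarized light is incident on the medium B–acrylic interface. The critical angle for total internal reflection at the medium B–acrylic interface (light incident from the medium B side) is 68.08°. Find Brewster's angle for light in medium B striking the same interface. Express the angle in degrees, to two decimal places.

n₂/n₁ = sin θ_c = sin 68.08° = 0.9277.
tan θ_B equals the same ratio, so θ_B = arctan(0.9277) = 42.85°.

θ_B ≈ 42.85°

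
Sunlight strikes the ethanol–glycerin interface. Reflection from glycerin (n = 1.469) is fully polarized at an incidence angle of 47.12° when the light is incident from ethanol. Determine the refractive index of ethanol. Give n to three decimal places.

n ≈ 1.364

Full polarization of the reflected beam means tan θ_B = n₂/n₁, where n₁ is the incident medium (ethanol).
n₁ = n₂ / tan θ_B = 1.469 / tan 47.12° = 1.364.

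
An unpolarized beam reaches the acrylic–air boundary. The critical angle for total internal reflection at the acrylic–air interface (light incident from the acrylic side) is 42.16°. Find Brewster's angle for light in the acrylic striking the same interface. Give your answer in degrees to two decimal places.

n₂/n₁ = sin θ_c = sin 42.16° = 0.6712.
tan θ_B equals the same ratio, so θ_B = arctan(0.6712) = 33.87°.

θ_B ≈ 33.87°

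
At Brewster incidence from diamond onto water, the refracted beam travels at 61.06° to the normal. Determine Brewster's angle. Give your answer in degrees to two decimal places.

θ_B ≈ 28.94°

Brewster's condition makes the reflected and refracted beams perpendicular: θ_B + θ_t = 90°.
So θ_B = 90° − θ_t = 90° − 61.06° = 28.94°.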